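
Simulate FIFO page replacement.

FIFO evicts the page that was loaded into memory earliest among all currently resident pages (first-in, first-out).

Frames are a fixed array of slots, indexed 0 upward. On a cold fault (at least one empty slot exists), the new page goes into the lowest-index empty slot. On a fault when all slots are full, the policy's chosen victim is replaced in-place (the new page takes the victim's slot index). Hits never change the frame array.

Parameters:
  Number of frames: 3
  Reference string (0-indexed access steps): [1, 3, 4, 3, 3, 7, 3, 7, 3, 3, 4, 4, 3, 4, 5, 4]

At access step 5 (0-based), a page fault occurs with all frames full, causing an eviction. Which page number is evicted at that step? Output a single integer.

Answer: 1

Derivation:
Step 0: ref 1 -> FAULT, frames=[1,-,-]
Step 1: ref 3 -> FAULT, frames=[1,3,-]
Step 2: ref 4 -> FAULT, frames=[1,3,4]
Step 3: ref 3 -> HIT, frames=[1,3,4]
Step 4: ref 3 -> HIT, frames=[1,3,4]
Step 5: ref 7 -> FAULT, evict 1, frames=[7,3,4]
At step 5: evicted page 1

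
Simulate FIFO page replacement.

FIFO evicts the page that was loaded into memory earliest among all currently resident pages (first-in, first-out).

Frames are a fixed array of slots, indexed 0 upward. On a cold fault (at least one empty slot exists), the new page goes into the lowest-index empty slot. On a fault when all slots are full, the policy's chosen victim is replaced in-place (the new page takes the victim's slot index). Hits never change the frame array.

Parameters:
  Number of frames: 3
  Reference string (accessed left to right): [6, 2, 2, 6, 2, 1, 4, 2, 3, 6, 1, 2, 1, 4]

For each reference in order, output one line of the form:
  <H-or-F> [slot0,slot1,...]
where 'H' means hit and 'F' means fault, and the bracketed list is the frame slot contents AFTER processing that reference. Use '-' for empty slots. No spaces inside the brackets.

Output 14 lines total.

F [6,-,-]
F [6,2,-]
H [6,2,-]
H [6,2,-]
H [6,2,-]
F [6,2,1]
F [4,2,1]
H [4,2,1]
F [4,3,1]
F [4,3,6]
F [1,3,6]
F [1,2,6]
H [1,2,6]
F [1,2,4]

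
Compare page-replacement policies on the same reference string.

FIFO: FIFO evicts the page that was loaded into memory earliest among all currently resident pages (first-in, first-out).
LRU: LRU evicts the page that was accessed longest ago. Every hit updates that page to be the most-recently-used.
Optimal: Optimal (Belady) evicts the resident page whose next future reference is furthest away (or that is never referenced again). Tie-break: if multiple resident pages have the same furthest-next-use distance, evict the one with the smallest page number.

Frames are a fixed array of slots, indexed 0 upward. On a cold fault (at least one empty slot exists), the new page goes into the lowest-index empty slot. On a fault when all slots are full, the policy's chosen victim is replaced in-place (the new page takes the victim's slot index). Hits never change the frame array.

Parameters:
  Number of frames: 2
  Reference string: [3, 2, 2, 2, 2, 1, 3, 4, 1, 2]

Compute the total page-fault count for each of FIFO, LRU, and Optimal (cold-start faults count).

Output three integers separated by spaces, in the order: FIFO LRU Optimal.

Answer: 7 7 5

Derivation:
--- FIFO ---
  step 0: ref 3 -> FAULT, frames=[3,-] (faults so far: 1)
  step 1: ref 2 -> FAULT, frames=[3,2] (faults so far: 2)
  step 2: ref 2 -> HIT, frames=[3,2] (faults so far: 2)
  step 3: ref 2 -> HIT, frames=[3,2] (faults so far: 2)
  step 4: ref 2 -> HIT, frames=[3,2] (faults so far: 2)
  step 5: ref 1 -> FAULT, evict 3, frames=[1,2] (faults so far: 3)
  step 6: ref 3 -> FAULT, evict 2, frames=[1,3] (faults so far: 4)
  step 7: ref 4 -> FAULT, evict 1, frames=[4,3] (faults so far: 5)
  step 8: ref 1 -> FAULT, evict 3, frames=[4,1] (faults so far: 6)
  step 9: ref 2 -> FAULT, evict 4, frames=[2,1] (faults so far: 7)
  FIFO total faults: 7
--- LRU ---
  step 0: ref 3 -> FAULT, frames=[3,-] (faults so far: 1)
  step 1: ref 2 -> FAULT, frames=[3,2] (faults so far: 2)
  step 2: ref 2 -> HIT, frames=[3,2] (faults so far: 2)
  step 3: ref 2 -> HIT, frames=[3,2] (faults so far: 2)
  step 4: ref 2 -> HIT, frames=[3,2] (faults so far: 2)
  step 5: ref 1 -> FAULT, evict 3, frames=[1,2] (faults so far: 3)
  step 6: ref 3 -> FAULT, evict 2, frames=[1,3] (faults so far: 4)
  step 7: ref 4 -> FAULT, evict 1, frames=[4,3] (faults so far: 5)
  step 8: ref 1 -> FAULT, evict 3, frames=[4,1] (faults so far: 6)
  step 9: ref 2 -> FAULT, evict 4, frames=[2,1] (faults so far: 7)
  LRU total faults: 7
--- Optimal ---
  step 0: ref 3 -> FAULT, frames=[3,-] (faults so far: 1)
  step 1: ref 2 -> FAULT, frames=[3,2] (faults so far: 2)
  step 2: ref 2 -> HIT, frames=[3,2] (faults so far: 2)
  step 3: ref 2 -> HIT, frames=[3,2] (faults so far: 2)
  step 4: ref 2 -> HIT, frames=[3,2] (faults so far: 2)
  step 5: ref 1 -> FAULT, evict 2, frames=[3,1] (faults so far: 3)
  step 6: ref 3 -> HIT, frames=[3,1] (faults so far: 3)
  step 7: ref 4 -> FAULT, evict 3, frames=[4,1] (faults so far: 4)
  step 8: ref 1 -> HIT, frames=[4,1] (faults so far: 4)
  step 9: ref 2 -> FAULT, evict 1, frames=[4,2] (faults so far: 5)
  Optimal total faults: 5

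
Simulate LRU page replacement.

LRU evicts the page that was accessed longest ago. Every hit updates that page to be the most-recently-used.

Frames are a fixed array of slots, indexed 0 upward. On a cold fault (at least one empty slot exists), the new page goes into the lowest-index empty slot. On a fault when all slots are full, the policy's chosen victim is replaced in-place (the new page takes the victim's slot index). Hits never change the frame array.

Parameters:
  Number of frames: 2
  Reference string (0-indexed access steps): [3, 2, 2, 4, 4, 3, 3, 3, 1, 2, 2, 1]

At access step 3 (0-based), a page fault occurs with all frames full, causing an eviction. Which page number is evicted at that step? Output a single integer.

Step 0: ref 3 -> FAULT, frames=[3,-]
Step 1: ref 2 -> FAULT, frames=[3,2]
Step 2: ref 2 -> HIT, frames=[3,2]
Step 3: ref 4 -> FAULT, evict 3, frames=[4,2]
At step 3: evicted page 3

Answer: 3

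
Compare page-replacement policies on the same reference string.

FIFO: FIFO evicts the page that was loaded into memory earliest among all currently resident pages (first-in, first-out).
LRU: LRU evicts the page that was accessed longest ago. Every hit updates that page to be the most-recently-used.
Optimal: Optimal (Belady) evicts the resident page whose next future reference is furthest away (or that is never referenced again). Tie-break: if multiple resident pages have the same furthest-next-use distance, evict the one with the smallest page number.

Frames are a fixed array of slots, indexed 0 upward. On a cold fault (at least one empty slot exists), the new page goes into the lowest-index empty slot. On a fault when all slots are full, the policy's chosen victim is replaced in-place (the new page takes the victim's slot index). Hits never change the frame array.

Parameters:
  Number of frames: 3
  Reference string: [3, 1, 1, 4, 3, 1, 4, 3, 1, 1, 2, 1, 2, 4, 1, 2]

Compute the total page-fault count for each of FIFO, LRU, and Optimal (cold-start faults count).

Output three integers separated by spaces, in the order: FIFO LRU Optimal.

--- FIFO ---
  step 0: ref 3 -> FAULT, frames=[3,-,-] (faults so far: 1)
  step 1: ref 1 -> FAULT, frames=[3,1,-] (faults so far: 2)
  step 2: ref 1 -> HIT, frames=[3,1,-] (faults so far: 2)
  step 3: ref 4 -> FAULT, frames=[3,1,4] (faults so far: 3)
  step 4: ref 3 -> HIT, frames=[3,1,4] (faults so far: 3)
  step 5: ref 1 -> HIT, frames=[3,1,4] (faults so far: 3)
  step 6: ref 4 -> HIT, frames=[3,1,4] (faults so far: 3)
  step 7: ref 3 -> HIT, frames=[3,1,4] (faults so far: 3)
  step 8: ref 1 -> HIT, frames=[3,1,4] (faults so far: 3)
  step 9: ref 1 -> HIT, frames=[3,1,4] (faults so far: 3)
  step 10: ref 2 -> FAULT, evict 3, frames=[2,1,4] (faults so far: 4)
  step 11: ref 1 -> HIT, frames=[2,1,4] (faults so far: 4)
  step 12: ref 2 -> HIT, frames=[2,1,4] (faults so far: 4)
  step 13: ref 4 -> HIT, frames=[2,1,4] (faults so far: 4)
  step 14: ref 1 -> HIT, frames=[2,1,4] (faults so far: 4)
  step 15: ref 2 -> HIT, frames=[2,1,4] (faults so far: 4)
  FIFO total faults: 4
--- LRU ---
  step 0: ref 3 -> FAULT, frames=[3,-,-] (faults so far: 1)
  step 1: ref 1 -> FAULT, frames=[3,1,-] (faults so far: 2)
  step 2: ref 1 -> HIT, frames=[3,1,-] (faults so far: 2)
  step 3: ref 4 -> FAULT, frames=[3,1,4] (faults so far: 3)
  step 4: ref 3 -> HIT, frames=[3,1,4] (faults so far: 3)
  step 5: ref 1 -> HIT, frames=[3,1,4] (faults so far: 3)
  step 6: ref 4 -> HIT, frames=[3,1,4] (faults so far: 3)
  step 7: ref 3 -> HIT, frames=[3,1,4] (faults so far: 3)
  step 8: ref 1 -> HIT, frames=[3,1,4] (faults so far: 3)
  step 9: ref 1 -> HIT, frames=[3,1,4] (faults so far: 3)
  step 10: ref 2 -> FAULT, evict 4, frames=[3,1,2] (faults so far: 4)
  step 11: ref 1 -> HIT, frames=[3,1,2] (faults so far: 4)
  step 12: ref 2 -> HIT, frames=[3,1,2] (faults so far: 4)
  step 13: ref 4 -> FAULT, evict 3, frames=[4,1,2] (faults so far: 5)
  step 14: ref 1 -> HIT, frames=[4,1,2] (faults so far: 5)
  step 15: ref 2 -> HIT, frames=[4,1,2] (faults so far: 5)
  LRU total faults: 5
--- Optimal ---
  step 0: ref 3 -> FAULT, frames=[3,-,-] (faults so far: 1)
  step 1: ref 1 -> FAULT, frames=[3,1,-] (faults so far: 2)
  step 2: ref 1 -> HIT, frames=[3,1,-] (faults so far: 2)
  step 3: ref 4 -> FAULT, frames=[3,1,4] (faults so far: 3)
  step 4: ref 3 -> HIT, frames=[3,1,4] (faults so far: 3)
  step 5: ref 1 -> HIT, frames=[3,1,4] (faults so far: 3)
  step 6: ref 4 -> HIT, frames=[3,1,4] (faults so far: 3)
  step 7: ref 3 -> HIT, frames=[3,1,4] (faults so far: 3)
  step 8: ref 1 -> HIT, frames=[3,1,4] (faults so far: 3)
  step 9: ref 1 -> HIT, frames=[3,1,4] (faults so far: 3)
  step 10: ref 2 -> FAULT, evict 3, frames=[2,1,4] (faults so far: 4)
  step 11: ref 1 -> HIT, frames=[2,1,4] (faults so far: 4)
  step 12: ref 2 -> HIT, frames=[2,1,4] (faults so far: 4)
  step 13: ref 4 -> HIT, frames=[2,1,4] (faults so far: 4)
  step 14: ref 1 -> HIT, frames=[2,1,4] (faults so far: 4)
  step 15: ref 2 -> HIT, frames=[2,1,4] (faults so far: 4)
  Optimal total faults: 4

Answer: 4 5 4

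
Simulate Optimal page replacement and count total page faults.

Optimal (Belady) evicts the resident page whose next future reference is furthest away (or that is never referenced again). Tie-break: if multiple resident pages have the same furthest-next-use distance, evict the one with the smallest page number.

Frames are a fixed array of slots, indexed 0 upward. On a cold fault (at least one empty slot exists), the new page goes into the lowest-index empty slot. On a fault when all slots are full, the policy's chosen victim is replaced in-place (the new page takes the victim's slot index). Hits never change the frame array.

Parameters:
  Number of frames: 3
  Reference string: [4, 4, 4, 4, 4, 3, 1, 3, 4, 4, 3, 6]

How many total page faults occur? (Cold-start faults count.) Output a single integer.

Step 0: ref 4 → FAULT, frames=[4,-,-]
Step 1: ref 4 → HIT, frames=[4,-,-]
Step 2: ref 4 → HIT, frames=[4,-,-]
Step 3: ref 4 → HIT, frames=[4,-,-]
Step 4: ref 4 → HIT, frames=[4,-,-]
Step 5: ref 3 → FAULT, frames=[4,3,-]
Step 6: ref 1 → FAULT, frames=[4,3,1]
Step 7: ref 3 → HIT, frames=[4,3,1]
Step 8: ref 4 → HIT, frames=[4,3,1]
Step 9: ref 4 → HIT, frames=[4,3,1]
Step 10: ref 3 → HIT, frames=[4,3,1]
Step 11: ref 6 → FAULT (evict 1), frames=[4,3,6]
Total faults: 4

Answer: 4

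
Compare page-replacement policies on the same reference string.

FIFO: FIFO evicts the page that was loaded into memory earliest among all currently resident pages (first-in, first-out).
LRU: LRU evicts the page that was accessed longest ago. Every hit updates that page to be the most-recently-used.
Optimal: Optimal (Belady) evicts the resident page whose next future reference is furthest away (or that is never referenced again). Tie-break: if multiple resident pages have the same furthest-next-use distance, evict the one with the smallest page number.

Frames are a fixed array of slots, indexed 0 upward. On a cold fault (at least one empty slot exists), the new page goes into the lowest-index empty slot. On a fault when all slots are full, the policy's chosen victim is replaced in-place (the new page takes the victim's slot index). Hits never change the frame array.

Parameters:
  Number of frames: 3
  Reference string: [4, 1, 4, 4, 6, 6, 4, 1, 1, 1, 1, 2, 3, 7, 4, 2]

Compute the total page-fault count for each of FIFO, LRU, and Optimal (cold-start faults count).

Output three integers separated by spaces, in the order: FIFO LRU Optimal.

Answer: 8 8 6

Derivation:
--- FIFO ---
  step 0: ref 4 -> FAULT, frames=[4,-,-] (faults so far: 1)
  step 1: ref 1 -> FAULT, frames=[4,1,-] (faults so far: 2)
  step 2: ref 4 -> HIT, frames=[4,1,-] (faults so far: 2)
  step 3: ref 4 -> HIT, frames=[4,1,-] (faults so far: 2)
  step 4: ref 6 -> FAULT, frames=[4,1,6] (faults so far: 3)
  step 5: ref 6 -> HIT, frames=[4,1,6] (faults so far: 3)
  step 6: ref 4 -> HIT, frames=[4,1,6] (faults so far: 3)
  step 7: ref 1 -> HIT, frames=[4,1,6] (faults so far: 3)
  step 8: ref 1 -> HIT, frames=[4,1,6] (faults so far: 3)
  step 9: ref 1 -> HIT, frames=[4,1,6] (faults so far: 3)
  step 10: ref 1 -> HIT, frames=[4,1,6] (faults so far: 3)
  step 11: ref 2 -> FAULT, evict 4, frames=[2,1,6] (faults so far: 4)
  step 12: ref 3 -> FAULT, evict 1, frames=[2,3,6] (faults so far: 5)
  step 13: ref 7 -> FAULT, evict 6, frames=[2,3,7] (faults so far: 6)
  step 14: ref 4 -> FAULT, evict 2, frames=[4,3,7] (faults so far: 7)
  step 15: ref 2 -> FAULT, evict 3, frames=[4,2,7] (faults so far: 8)
  FIFO total faults: 8
--- LRU ---
  step 0: ref 4 -> FAULT, frames=[4,-,-] (faults so far: 1)
  step 1: ref 1 -> FAULT, frames=[4,1,-] (faults so far: 2)
  step 2: ref 4 -> HIT, frames=[4,1,-] (faults so far: 2)
  step 3: ref 4 -> HIT, frames=[4,1,-] (faults so far: 2)
  step 4: ref 6 -> FAULT, frames=[4,1,6] (faults so far: 3)
  step 5: ref 6 -> HIT, frames=[4,1,6] (faults so far: 3)
  step 6: ref 4 -> HIT, frames=[4,1,6] (faults so far: 3)
  step 7: ref 1 -> HIT, frames=[4,1,6] (faults so far: 3)
  step 8: ref 1 -> HIT, frames=[4,1,6] (faults so far: 3)
  step 9: ref 1 -> HIT, frames=[4,1,6] (faults so far: 3)
  step 10: ref 1 -> HIT, frames=[4,1,6] (faults so far: 3)
  step 11: ref 2 -> FAULT, evict 6, frames=[4,1,2] (faults so far: 4)
  step 12: ref 3 -> FAULT, evict 4, frames=[3,1,2] (faults so far: 5)
  step 13: ref 7 -> FAULT, evict 1, frames=[3,7,2] (faults so far: 6)
  step 14: ref 4 -> FAULT, evict 2, frames=[3,7,4] (faults so far: 7)
  step 15: ref 2 -> FAULT, evict 3, frames=[2,7,4] (faults so far: 8)
  LRU total faults: 8
--- Optimal ---
  step 0: ref 4 -> FAULT, frames=[4,-,-] (faults so far: 1)
  step 1: ref 1 -> FAULT, frames=[4,1,-] (faults so far: 2)
  step 2: ref 4 -> HIT, frames=[4,1,-] (faults so far: 2)
  step 3: ref 4 -> HIT, frames=[4,1,-] (faults so far: 2)
  step 4: ref 6 -> FAULT, frames=[4,1,6] (faults so far: 3)
  step 5: ref 6 -> HIT, frames=[4,1,6] (faults so far: 3)
  step 6: ref 4 -> HIT, frames=[4,1,6] (faults so far: 3)
  step 7: ref 1 -> HIT, frames=[4,1,6] (faults so far: 3)
  step 8: ref 1 -> HIT, frames=[4,1,6] (faults so far: 3)
  step 9: ref 1 -> HIT, frames=[4,1,6] (faults so far: 3)
  step 10: ref 1 -> HIT, frames=[4,1,6] (faults so far: 3)
  step 11: ref 2 -> FAULT, evict 1, frames=[4,2,6] (faults so far: 4)
  step 12: ref 3 -> FAULT, evict 6, frames=[4,2,3] (faults so far: 5)
  step 13: ref 7 -> FAULT, evict 3, frames=[4,2,7] (faults so far: 6)
  step 14: ref 4 -> HIT, frames=[4,2,7] (faults so far: 6)
  step 15: ref 2 -> HIT, frames=[4,2,7] (faults so far: 6)
  Optimal total faults: 6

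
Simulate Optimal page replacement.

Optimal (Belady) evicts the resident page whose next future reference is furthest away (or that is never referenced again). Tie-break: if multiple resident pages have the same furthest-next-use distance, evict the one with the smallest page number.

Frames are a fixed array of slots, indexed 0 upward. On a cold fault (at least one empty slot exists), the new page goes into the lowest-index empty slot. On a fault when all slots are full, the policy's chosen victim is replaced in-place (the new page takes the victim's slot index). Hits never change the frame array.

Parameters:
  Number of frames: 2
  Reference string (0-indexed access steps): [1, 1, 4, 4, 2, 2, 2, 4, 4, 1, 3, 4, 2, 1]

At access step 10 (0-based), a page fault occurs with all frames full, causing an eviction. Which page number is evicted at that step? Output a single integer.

Step 0: ref 1 -> FAULT, frames=[1,-]
Step 1: ref 1 -> HIT, frames=[1,-]
Step 2: ref 4 -> FAULT, frames=[1,4]
Step 3: ref 4 -> HIT, frames=[1,4]
Step 4: ref 2 -> FAULT, evict 1, frames=[2,4]
Step 5: ref 2 -> HIT, frames=[2,4]
Step 6: ref 2 -> HIT, frames=[2,4]
Step 7: ref 4 -> HIT, frames=[2,4]
Step 8: ref 4 -> HIT, frames=[2,4]
Step 9: ref 1 -> FAULT, evict 2, frames=[1,4]
Step 10: ref 3 -> FAULT, evict 1, frames=[3,4]
At step 10: evicted page 1

Answer: 1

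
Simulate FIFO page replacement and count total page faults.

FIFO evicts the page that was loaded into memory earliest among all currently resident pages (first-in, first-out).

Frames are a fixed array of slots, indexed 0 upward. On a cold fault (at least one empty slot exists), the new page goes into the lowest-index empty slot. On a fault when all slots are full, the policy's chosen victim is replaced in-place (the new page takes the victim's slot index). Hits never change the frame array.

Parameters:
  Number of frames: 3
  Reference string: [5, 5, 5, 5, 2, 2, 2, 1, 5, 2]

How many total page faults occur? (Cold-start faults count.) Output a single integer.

Answer: 3

Derivation:
Step 0: ref 5 → FAULT, frames=[5,-,-]
Step 1: ref 5 → HIT, frames=[5,-,-]
Step 2: ref 5 → HIT, frames=[5,-,-]
Step 3: ref 5 → HIT, frames=[5,-,-]
Step 4: ref 2 → FAULT, frames=[5,2,-]
Step 5: ref 2 → HIT, frames=[5,2,-]
Step 6: ref 2 → HIT, frames=[5,2,-]
Step 7: ref 1 → FAULT, frames=[5,2,1]
Step 8: ref 5 → HIT, frames=[5,2,1]
Step 9: ref 2 → HIT, frames=[5,2,1]
Total faults: 3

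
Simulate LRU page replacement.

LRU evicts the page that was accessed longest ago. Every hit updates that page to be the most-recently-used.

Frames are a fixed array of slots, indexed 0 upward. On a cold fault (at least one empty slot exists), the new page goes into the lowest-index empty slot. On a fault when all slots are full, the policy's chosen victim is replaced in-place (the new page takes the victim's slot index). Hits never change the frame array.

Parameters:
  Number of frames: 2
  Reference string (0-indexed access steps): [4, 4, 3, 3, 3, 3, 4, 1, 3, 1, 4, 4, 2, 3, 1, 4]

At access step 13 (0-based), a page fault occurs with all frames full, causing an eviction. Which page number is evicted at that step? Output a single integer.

Answer: 4

Derivation:
Step 0: ref 4 -> FAULT, frames=[4,-]
Step 1: ref 4 -> HIT, frames=[4,-]
Step 2: ref 3 -> FAULT, frames=[4,3]
Step 3: ref 3 -> HIT, frames=[4,3]
Step 4: ref 3 -> HIT, frames=[4,3]
Step 5: ref 3 -> HIT, frames=[4,3]
Step 6: ref 4 -> HIT, frames=[4,3]
Step 7: ref 1 -> FAULT, evict 3, frames=[4,1]
Step 8: ref 3 -> FAULT, evict 4, frames=[3,1]
Step 9: ref 1 -> HIT, frames=[3,1]
Step 10: ref 4 -> FAULT, evict 3, frames=[4,1]
Step 11: ref 4 -> HIT, frames=[4,1]
Step 12: ref 2 -> FAULT, evict 1, frames=[4,2]
Step 13: ref 3 -> FAULT, evict 4, frames=[3,2]
At step 13: evicted page 4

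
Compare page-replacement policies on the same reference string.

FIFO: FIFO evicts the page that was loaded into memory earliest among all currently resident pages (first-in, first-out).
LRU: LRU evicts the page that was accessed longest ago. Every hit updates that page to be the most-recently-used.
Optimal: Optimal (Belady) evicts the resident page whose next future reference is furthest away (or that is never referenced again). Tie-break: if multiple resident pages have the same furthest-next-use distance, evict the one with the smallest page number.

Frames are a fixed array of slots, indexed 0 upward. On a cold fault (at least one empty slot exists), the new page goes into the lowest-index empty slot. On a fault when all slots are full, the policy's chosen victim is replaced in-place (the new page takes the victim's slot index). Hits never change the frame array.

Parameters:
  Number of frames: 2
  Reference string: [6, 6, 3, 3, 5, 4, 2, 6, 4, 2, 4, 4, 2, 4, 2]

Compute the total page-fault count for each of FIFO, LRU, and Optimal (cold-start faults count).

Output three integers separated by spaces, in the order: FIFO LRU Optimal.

Answer: 8 8 6

Derivation:
--- FIFO ---
  step 0: ref 6 -> FAULT, frames=[6,-] (faults so far: 1)
  step 1: ref 6 -> HIT, frames=[6,-] (faults so far: 1)
  step 2: ref 3 -> FAULT, frames=[6,3] (faults so far: 2)
  step 3: ref 3 -> HIT, frames=[6,3] (faults so far: 2)
  step 4: ref 5 -> FAULT, evict 6, frames=[5,3] (faults so far: 3)
  step 5: ref 4 -> FAULT, evict 3, frames=[5,4] (faults so far: 4)
  step 6: ref 2 -> FAULT, evict 5, frames=[2,4] (faults so far: 5)
  step 7: ref 6 -> FAULT, evict 4, frames=[2,6] (faults so far: 6)
  step 8: ref 4 -> FAULT, evict 2, frames=[4,6] (faults so far: 7)
  step 9: ref 2 -> FAULT, evict 6, frames=[4,2] (faults so far: 8)
  step 10: ref 4 -> HIT, frames=[4,2] (faults so far: 8)
  step 11: ref 4 -> HIT, frames=[4,2] (faults so far: 8)
  step 12: ref 2 -> HIT, frames=[4,2] (faults so far: 8)
  step 13: ref 4 -> HIT, frames=[4,2] (faults so far: 8)
  step 14: ref 2 -> HIT, frames=[4,2] (faults so far: 8)
  FIFO total faults: 8
--- LRU ---
  step 0: ref 6 -> FAULT, frames=[6,-] (faults so far: 1)
  step 1: ref 6 -> HIT, frames=[6,-] (faults so far: 1)
  step 2: ref 3 -> FAULT, frames=[6,3] (faults so far: 2)
  step 3: ref 3 -> HIT, frames=[6,3] (faults so far: 2)
  step 4: ref 5 -> FAULT, evict 6, frames=[5,3] (faults so far: 3)
  step 5: ref 4 -> FAULT, evict 3, frames=[5,4] (faults so far: 4)
  step 6: ref 2 -> FAULT, evict 5, frames=[2,4] (faults so far: 5)
  step 7: ref 6 -> FAULT, evict 4, frames=[2,6] (faults so far: 6)
  step 8: ref 4 -> FAULT, evict 2, frames=[4,6] (faults so far: 7)
  step 9: ref 2 -> FAULT, evict 6, frames=[4,2] (faults so far: 8)
  step 10: ref 4 -> HIT, frames=[4,2] (faults so far: 8)
  step 11: ref 4 -> HIT, frames=[4,2] (faults so far: 8)
  step 12: ref 2 -> HIT, frames=[4,2] (faults so far: 8)
  step 13: ref 4 -> HIT, frames=[4,2] (faults so far: 8)
  step 14: ref 2 -> HIT, frames=[4,2] (faults so far: 8)
  LRU total faults: 8
--- Optimal ---
  step 0: ref 6 -> FAULT, frames=[6,-] (faults so far: 1)
  step 1: ref 6 -> HIT, frames=[6,-] (faults so far: 1)
  step 2: ref 3 -> FAULT, frames=[6,3] (faults so far: 2)
  step 3: ref 3 -> HIT, frames=[6,3] (faults so far: 2)
  step 4: ref 5 -> FAULT, evict 3, frames=[6,5] (faults so far: 3)
  step 5: ref 4 -> FAULT, evict 5, frames=[6,4] (faults so far: 4)
  step 6: ref 2 -> FAULT, evict 4, frames=[6,2] (faults so far: 5)
  step 7: ref 6 -> HIT, frames=[6,2] (faults so far: 5)
  step 8: ref 4 -> FAULT, evict 6, frames=[4,2] (faults so far: 6)
  step 9: ref 2 -> HIT, frames=[4,2] (faults so far: 6)
  step 10: ref 4 -> HIT, frames=[4,2] (faults so far: 6)
  step 11: ref 4 -> HIT, frames=[4,2] (faults so far: 6)
  step 12: ref 2 -> HIT, frames=[4,2] (faults so far: 6)
  step 13: ref 4 -> HIT, frames=[4,2] (faults so far: 6)
  step 14: ref 2 -> HIT, frames=[4,2] (faults so far: 6)
  Optimal total faults: 6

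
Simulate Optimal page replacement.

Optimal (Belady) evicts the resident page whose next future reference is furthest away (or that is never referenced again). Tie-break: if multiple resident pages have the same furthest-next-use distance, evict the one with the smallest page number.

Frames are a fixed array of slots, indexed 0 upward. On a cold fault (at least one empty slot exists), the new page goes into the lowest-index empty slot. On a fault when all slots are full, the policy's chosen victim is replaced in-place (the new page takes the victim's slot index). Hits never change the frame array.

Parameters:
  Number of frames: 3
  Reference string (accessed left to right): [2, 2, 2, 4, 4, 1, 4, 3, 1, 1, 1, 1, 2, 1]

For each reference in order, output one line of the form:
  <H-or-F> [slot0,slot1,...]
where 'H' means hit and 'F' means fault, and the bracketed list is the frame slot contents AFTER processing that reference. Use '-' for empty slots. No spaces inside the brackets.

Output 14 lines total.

F [2,-,-]
H [2,-,-]
H [2,-,-]
F [2,4,-]
H [2,4,-]
F [2,4,1]
H [2,4,1]
F [2,3,1]
H [2,3,1]
H [2,3,1]
H [2,3,1]
H [2,3,1]
H [2,3,1]
H [2,3,1]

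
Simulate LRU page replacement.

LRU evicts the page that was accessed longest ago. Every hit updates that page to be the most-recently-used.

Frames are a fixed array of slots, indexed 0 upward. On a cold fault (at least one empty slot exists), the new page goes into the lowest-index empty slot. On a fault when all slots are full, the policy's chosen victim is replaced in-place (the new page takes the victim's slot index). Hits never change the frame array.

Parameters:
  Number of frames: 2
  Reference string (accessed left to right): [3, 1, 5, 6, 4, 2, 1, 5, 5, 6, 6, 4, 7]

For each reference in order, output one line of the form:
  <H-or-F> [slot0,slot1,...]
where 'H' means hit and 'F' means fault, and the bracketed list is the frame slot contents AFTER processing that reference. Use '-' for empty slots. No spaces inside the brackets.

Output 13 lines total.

F [3,-]
F [3,1]
F [5,1]
F [5,6]
F [4,6]
F [4,2]
F [1,2]
F [1,5]
H [1,5]
F [6,5]
H [6,5]
F [6,4]
F [7,4]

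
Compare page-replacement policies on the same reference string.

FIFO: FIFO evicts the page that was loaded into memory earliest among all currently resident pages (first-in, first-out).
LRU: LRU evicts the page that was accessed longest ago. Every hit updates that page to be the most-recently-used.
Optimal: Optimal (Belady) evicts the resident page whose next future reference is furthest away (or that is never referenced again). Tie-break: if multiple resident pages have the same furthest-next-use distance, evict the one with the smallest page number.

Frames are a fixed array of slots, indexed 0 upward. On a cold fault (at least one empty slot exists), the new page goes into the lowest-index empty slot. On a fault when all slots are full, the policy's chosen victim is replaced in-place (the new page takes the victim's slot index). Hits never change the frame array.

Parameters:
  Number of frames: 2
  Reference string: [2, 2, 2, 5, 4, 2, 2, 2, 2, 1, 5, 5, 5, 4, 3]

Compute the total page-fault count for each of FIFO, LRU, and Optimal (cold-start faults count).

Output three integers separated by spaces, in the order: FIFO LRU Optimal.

Answer: 8 8 6

Derivation:
--- FIFO ---
  step 0: ref 2 -> FAULT, frames=[2,-] (faults so far: 1)
  step 1: ref 2 -> HIT, frames=[2,-] (faults so far: 1)
  step 2: ref 2 -> HIT, frames=[2,-] (faults so far: 1)
  step 3: ref 5 -> FAULT, frames=[2,5] (faults so far: 2)
  step 4: ref 4 -> FAULT, evict 2, frames=[4,5] (faults so far: 3)
  step 5: ref 2 -> FAULT, evict 5, frames=[4,2] (faults so far: 4)
  step 6: ref 2 -> HIT, frames=[4,2] (faults so far: 4)
  step 7: ref 2 -> HIT, frames=[4,2] (faults so far: 4)
  step 8: ref 2 -> HIT, frames=[4,2] (faults so far: 4)
  step 9: ref 1 -> FAULT, evict 4, frames=[1,2] (faults so far: 5)
  step 10: ref 5 -> FAULT, evict 2, frames=[1,5] (faults so far: 6)
  step 11: ref 5 -> HIT, frames=[1,5] (faults so far: 6)
  step 12: ref 5 -> HIT, frames=[1,5] (faults so far: 6)
  step 13: ref 4 -> FAULT, evict 1, frames=[4,5] (faults so far: 7)
  step 14: ref 3 -> FAULT, evict 5, frames=[4,3] (faults so far: 8)
  FIFO total faults: 8
--- LRU ---
  step 0: ref 2 -> FAULT, frames=[2,-] (faults so far: 1)
  step 1: ref 2 -> HIT, frames=[2,-] (faults so far: 1)
  step 2: ref 2 -> HIT, frames=[2,-] (faults so far: 1)
  step 3: ref 5 -> FAULT, frames=[2,5] (faults so far: 2)
  step 4: ref 4 -> FAULT, evict 2, frames=[4,5] (faults so far: 3)
  step 5: ref 2 -> FAULT, evict 5, frames=[4,2] (faults so far: 4)
  step 6: ref 2 -> HIT, frames=[4,2] (faults so far: 4)
  step 7: ref 2 -> HIT, frames=[4,2] (faults so far: 4)
  step 8: ref 2 -> HIT, frames=[4,2] (faults so far: 4)
  step 9: ref 1 -> FAULT, evict 4, frames=[1,2] (faults so far: 5)
  step 10: ref 5 -> FAULT, evict 2, frames=[1,5] (faults so far: 6)
  step 11: ref 5 -> HIT, frames=[1,5] (faults so far: 6)
  step 12: ref 5 -> HIT, frames=[1,5] (faults so far: 6)
  step 13: ref 4 -> FAULT, evict 1, frames=[4,5] (faults so far: 7)
  step 14: ref 3 -> FAULT, evict 5, frames=[4,3] (faults so far: 8)
  LRU total faults: 8
--- Optimal ---
  step 0: ref 2 -> FAULT, frames=[2,-] (faults so far: 1)
  step 1: ref 2 -> HIT, frames=[2,-] (faults so far: 1)
  step 2: ref 2 -> HIT, frames=[2,-] (faults so far: 1)
  step 3: ref 5 -> FAULT, frames=[2,5] (faults so far: 2)
  step 4: ref 4 -> FAULT, evict 5, frames=[2,4] (faults so far: 3)
  step 5: ref 2 -> HIT, frames=[2,4] (faults so far: 3)
  step 6: ref 2 -> HIT, frames=[2,4] (faults so far: 3)
  step 7: ref 2 -> HIT, frames=[2,4] (faults so far: 3)
  step 8: ref 2 -> HIT, frames=[2,4] (faults so far: 3)
  step 9: ref 1 -> FAULT, evict 2, frames=[1,4] (faults so far: 4)
  step 10: ref 5 -> FAULT, evict 1, frames=[5,4] (faults so far: 5)
  step 11: ref 5 -> HIT, frames=[5,4] (faults so far: 5)
  step 12: ref 5 -> HIT, frames=[5,4] (faults so far: 5)
  step 13: ref 4 -> HIT, frames=[5,4] (faults so far: 5)
  step 14: ref 3 -> FAULT, evict 4, frames=[5,3] (faults so far: 6)
  Optimal total faults: 6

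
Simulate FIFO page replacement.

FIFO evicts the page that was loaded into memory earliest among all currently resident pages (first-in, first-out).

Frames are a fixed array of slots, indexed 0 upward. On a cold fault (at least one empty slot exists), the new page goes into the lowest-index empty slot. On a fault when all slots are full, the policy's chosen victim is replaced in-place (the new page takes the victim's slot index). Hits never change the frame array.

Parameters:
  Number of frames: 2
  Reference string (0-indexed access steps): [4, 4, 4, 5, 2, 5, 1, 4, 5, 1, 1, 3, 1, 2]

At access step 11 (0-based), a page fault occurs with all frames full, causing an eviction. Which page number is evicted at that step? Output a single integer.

Step 0: ref 4 -> FAULT, frames=[4,-]
Step 1: ref 4 -> HIT, frames=[4,-]
Step 2: ref 4 -> HIT, frames=[4,-]
Step 3: ref 5 -> FAULT, frames=[4,5]
Step 4: ref 2 -> FAULT, evict 4, frames=[2,5]
Step 5: ref 5 -> HIT, frames=[2,5]
Step 6: ref 1 -> FAULT, evict 5, frames=[2,1]
Step 7: ref 4 -> FAULT, evict 2, frames=[4,1]
Step 8: ref 5 -> FAULT, evict 1, frames=[4,5]
Step 9: ref 1 -> FAULT, evict 4, frames=[1,5]
Step 10: ref 1 -> HIT, frames=[1,5]
Step 11: ref 3 -> FAULT, evict 5, frames=[1,3]
At step 11: evicted page 5

Answer: 5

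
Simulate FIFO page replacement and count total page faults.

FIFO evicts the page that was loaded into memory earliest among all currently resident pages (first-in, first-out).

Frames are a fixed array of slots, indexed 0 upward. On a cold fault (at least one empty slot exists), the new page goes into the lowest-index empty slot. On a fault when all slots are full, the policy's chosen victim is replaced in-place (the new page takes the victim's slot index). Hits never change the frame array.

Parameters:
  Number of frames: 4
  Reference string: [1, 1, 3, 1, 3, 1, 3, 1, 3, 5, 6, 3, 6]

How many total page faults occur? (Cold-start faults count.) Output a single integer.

Answer: 4

Derivation:
Step 0: ref 1 → FAULT, frames=[1,-,-,-]
Step 1: ref 1 → HIT, frames=[1,-,-,-]
Step 2: ref 3 → FAULT, frames=[1,3,-,-]
Step 3: ref 1 → HIT, frames=[1,3,-,-]
Step 4: ref 3 → HIT, frames=[1,3,-,-]
Step 5: ref 1 → HIT, frames=[1,3,-,-]
Step 6: ref 3 → HIT, frames=[1,3,-,-]
Step 7: ref 1 → HIT, frames=[1,3,-,-]
Step 8: ref 3 → HIT, frames=[1,3,-,-]
Step 9: ref 5 → FAULT, frames=[1,3,5,-]
Step 10: ref 6 → FAULT, frames=[1,3,5,6]
Step 11: ref 3 → HIT, frames=[1,3,5,6]
Step 12: ref 6 → HIT, frames=[1,3,5,6]
Total faults: 4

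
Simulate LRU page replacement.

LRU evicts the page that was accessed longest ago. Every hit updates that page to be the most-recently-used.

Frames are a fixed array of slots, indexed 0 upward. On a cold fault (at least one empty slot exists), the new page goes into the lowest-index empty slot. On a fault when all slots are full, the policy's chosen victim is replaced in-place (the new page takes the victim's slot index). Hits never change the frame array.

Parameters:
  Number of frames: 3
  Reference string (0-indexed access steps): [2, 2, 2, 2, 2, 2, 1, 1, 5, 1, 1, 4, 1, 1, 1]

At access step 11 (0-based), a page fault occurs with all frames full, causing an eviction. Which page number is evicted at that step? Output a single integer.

Answer: 2

Derivation:
Step 0: ref 2 -> FAULT, frames=[2,-,-]
Step 1: ref 2 -> HIT, frames=[2,-,-]
Step 2: ref 2 -> HIT, frames=[2,-,-]
Step 3: ref 2 -> HIT, frames=[2,-,-]
Step 4: ref 2 -> HIT, frames=[2,-,-]
Step 5: ref 2 -> HIT, frames=[2,-,-]
Step 6: ref 1 -> FAULT, frames=[2,1,-]
Step 7: ref 1 -> HIT, frames=[2,1,-]
Step 8: ref 5 -> FAULT, frames=[2,1,5]
Step 9: ref 1 -> HIT, frames=[2,1,5]
Step 10: ref 1 -> HIT, frames=[2,1,5]
Step 11: ref 4 -> FAULT, evict 2, frames=[4,1,5]
At step 11: evicted page 2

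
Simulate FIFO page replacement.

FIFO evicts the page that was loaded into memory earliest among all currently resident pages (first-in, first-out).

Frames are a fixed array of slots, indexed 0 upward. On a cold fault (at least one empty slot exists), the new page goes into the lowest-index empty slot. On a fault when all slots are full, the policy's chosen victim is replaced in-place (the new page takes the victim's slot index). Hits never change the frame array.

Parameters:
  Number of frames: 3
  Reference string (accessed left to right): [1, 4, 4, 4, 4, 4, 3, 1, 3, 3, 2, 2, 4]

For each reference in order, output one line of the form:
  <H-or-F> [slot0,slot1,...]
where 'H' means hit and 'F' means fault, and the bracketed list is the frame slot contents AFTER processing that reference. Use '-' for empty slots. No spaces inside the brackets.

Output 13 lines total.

F [1,-,-]
F [1,4,-]
H [1,4,-]
H [1,4,-]
H [1,4,-]
H [1,4,-]
F [1,4,3]
H [1,4,3]
H [1,4,3]
H [1,4,3]
F [2,4,3]
H [2,4,3]
H [2,4,3]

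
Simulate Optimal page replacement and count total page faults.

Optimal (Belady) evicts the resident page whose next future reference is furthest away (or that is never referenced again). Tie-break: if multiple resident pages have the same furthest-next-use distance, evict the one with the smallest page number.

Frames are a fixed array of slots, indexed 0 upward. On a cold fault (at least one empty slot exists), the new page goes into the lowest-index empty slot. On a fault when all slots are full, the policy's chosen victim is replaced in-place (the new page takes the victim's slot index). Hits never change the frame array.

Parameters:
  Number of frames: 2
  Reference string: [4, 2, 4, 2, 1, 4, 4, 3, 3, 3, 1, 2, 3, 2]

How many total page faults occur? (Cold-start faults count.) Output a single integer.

Answer: 5

Derivation:
Step 0: ref 4 → FAULT, frames=[4,-]
Step 1: ref 2 → FAULT, frames=[4,2]
Step 2: ref 4 → HIT, frames=[4,2]
Step 3: ref 2 → HIT, frames=[4,2]
Step 4: ref 1 → FAULT (evict 2), frames=[4,1]
Step 5: ref 4 → HIT, frames=[4,1]
Step 6: ref 4 → HIT, frames=[4,1]
Step 7: ref 3 → FAULT (evict 4), frames=[3,1]
Step 8: ref 3 → HIT, frames=[3,1]
Step 9: ref 3 → HIT, frames=[3,1]
Step 10: ref 1 → HIT, frames=[3,1]
Step 11: ref 2 → FAULT (evict 1), frames=[3,2]
Step 12: ref 3 → HIT, frames=[3,2]
Step 13: ref 2 → HIT, frames=[3,2]
Total faults: 5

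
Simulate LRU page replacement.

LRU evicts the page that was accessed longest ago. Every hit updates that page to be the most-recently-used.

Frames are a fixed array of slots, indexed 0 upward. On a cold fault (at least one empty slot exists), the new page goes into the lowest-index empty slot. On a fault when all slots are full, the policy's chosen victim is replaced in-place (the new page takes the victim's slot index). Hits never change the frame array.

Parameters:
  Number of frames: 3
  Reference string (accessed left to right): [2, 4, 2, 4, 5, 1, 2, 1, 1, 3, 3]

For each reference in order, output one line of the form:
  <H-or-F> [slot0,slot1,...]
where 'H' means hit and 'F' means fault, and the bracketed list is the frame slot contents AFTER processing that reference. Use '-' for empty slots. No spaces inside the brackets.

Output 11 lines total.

F [2,-,-]
F [2,4,-]
H [2,4,-]
H [2,4,-]
F [2,4,5]
F [1,4,5]
F [1,2,5]
H [1,2,5]
H [1,2,5]
F [1,2,3]
H [1,2,3]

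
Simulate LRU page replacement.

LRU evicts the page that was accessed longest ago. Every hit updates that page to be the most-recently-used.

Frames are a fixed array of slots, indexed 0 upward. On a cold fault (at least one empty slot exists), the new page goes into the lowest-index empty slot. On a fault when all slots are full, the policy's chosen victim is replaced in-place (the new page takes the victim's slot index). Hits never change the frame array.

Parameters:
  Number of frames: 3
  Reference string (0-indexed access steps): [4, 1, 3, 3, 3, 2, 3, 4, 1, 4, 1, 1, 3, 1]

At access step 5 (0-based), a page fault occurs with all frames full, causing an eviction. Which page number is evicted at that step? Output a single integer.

Answer: 4

Derivation:
Step 0: ref 4 -> FAULT, frames=[4,-,-]
Step 1: ref 1 -> FAULT, frames=[4,1,-]
Step 2: ref 3 -> FAULT, frames=[4,1,3]
Step 3: ref 3 -> HIT, frames=[4,1,3]
Step 4: ref 3 -> HIT, frames=[4,1,3]
Step 5: ref 2 -> FAULT, evict 4, frames=[2,1,3]
At step 5: evicted page 4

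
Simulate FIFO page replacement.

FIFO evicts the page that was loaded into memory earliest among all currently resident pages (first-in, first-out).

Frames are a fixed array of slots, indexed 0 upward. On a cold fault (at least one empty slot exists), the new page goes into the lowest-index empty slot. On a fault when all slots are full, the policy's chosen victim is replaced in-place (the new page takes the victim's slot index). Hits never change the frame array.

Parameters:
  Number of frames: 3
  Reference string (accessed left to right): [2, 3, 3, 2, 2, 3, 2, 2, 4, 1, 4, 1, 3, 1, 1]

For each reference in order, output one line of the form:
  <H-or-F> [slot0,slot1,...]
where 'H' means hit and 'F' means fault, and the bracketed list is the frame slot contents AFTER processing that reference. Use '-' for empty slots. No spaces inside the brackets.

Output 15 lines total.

F [2,-,-]
F [2,3,-]
H [2,3,-]
H [2,3,-]
H [2,3,-]
H [2,3,-]
H [2,3,-]
H [2,3,-]
F [2,3,4]
F [1,3,4]
H [1,3,4]
H [1,3,4]
H [1,3,4]
H [1,3,4]
H [1,3,4]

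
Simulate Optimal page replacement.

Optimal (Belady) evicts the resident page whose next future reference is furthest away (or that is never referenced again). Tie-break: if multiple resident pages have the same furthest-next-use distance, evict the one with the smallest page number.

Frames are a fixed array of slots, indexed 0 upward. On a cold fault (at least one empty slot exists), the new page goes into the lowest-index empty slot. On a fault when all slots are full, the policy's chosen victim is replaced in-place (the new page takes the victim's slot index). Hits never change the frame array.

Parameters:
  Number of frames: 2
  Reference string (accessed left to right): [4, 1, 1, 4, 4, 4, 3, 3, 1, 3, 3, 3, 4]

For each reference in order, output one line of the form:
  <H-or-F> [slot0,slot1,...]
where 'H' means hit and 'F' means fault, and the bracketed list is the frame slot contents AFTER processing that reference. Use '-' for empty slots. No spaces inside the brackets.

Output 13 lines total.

F [4,-]
F [4,1]
H [4,1]
H [4,1]
H [4,1]
H [4,1]
F [3,1]
H [3,1]
H [3,1]
H [3,1]
H [3,1]
H [3,1]
F [3,4]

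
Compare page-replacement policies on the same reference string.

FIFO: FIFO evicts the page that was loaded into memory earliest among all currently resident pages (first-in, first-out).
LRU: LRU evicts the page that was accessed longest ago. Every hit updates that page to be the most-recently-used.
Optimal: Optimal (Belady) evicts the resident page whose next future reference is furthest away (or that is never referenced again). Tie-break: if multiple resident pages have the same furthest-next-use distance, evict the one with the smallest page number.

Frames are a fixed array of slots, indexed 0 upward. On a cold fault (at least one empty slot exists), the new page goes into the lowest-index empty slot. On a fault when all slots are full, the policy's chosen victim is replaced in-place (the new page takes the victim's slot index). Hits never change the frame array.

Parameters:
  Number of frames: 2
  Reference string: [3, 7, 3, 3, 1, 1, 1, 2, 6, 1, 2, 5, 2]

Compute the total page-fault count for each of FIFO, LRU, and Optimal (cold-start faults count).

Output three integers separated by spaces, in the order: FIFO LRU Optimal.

--- FIFO ---
  step 0: ref 3 -> FAULT, frames=[3,-] (faults so far: 1)
  step 1: ref 7 -> FAULT, frames=[3,7] (faults so far: 2)
  step 2: ref 3 -> HIT, frames=[3,7] (faults so far: 2)
  step 3: ref 3 -> HIT, frames=[3,7] (faults so far: 2)
  step 4: ref 1 -> FAULT, evict 3, frames=[1,7] (faults so far: 3)
  step 5: ref 1 -> HIT, frames=[1,7] (faults so far: 3)
  step 6: ref 1 -> HIT, frames=[1,7] (faults so far: 3)
  step 7: ref 2 -> FAULT, evict 7, frames=[1,2] (faults so far: 4)
  step 8: ref 6 -> FAULT, evict 1, frames=[6,2] (faults so far: 5)
  step 9: ref 1 -> FAULT, evict 2, frames=[6,1] (faults so far: 6)
  step 10: ref 2 -> FAULT, evict 6, frames=[2,1] (faults so far: 7)
  step 11: ref 5 -> FAULT, evict 1, frames=[2,5] (faults so far: 8)
  step 12: ref 2 -> HIT, frames=[2,5] (faults so far: 8)
  FIFO total faults: 8
--- LRU ---
  step 0: ref 3 -> FAULT, frames=[3,-] (faults so far: 1)
  step 1: ref 7 -> FAULT, frames=[3,7] (faults so far: 2)
  step 2: ref 3 -> HIT, frames=[3,7] (faults so far: 2)
  step 3: ref 3 -> HIT, frames=[3,7] (faults so far: 2)
  step 4: ref 1 -> FAULT, evict 7, frames=[3,1] (faults so far: 3)
  step 5: ref 1 -> HIT, frames=[3,1] (faults so far: 3)
  step 6: ref 1 -> HIT, frames=[3,1] (faults so far: 3)
  step 7: ref 2 -> FAULT, evict 3, frames=[2,1] (faults so far: 4)
  step 8: ref 6 -> FAULT, evict 1, frames=[2,6] (faults so far: 5)
  step 9: ref 1 -> FAULT, evict 2, frames=[1,6] (faults so far: 6)
  step 10: ref 2 -> FAULT, evict 6, frames=[1,2] (faults so far: 7)
  step 11: ref 5 -> FAULT, evict 1, frames=[5,2] (faults so far: 8)
  step 12: ref 2 -> HIT, frames=[5,2] (faults so far: 8)
  LRU total faults: 8
--- Optimal ---
  step 0: ref 3 -> FAULT, frames=[3,-] (faults so far: 1)
  step 1: ref 7 -> FAULT, frames=[3,7] (faults so far: 2)
  step 2: ref 3 -> HIT, frames=[3,7] (faults so far: 2)
  step 3: ref 3 -> HIT, frames=[3,7] (faults so far: 2)
  step 4: ref 1 -> FAULT, evict 3, frames=[1,7] (faults so far: 3)
  step 5: ref 1 -> HIT, frames=[1,7] (faults so far: 3)
  step 6: ref 1 -> HIT, frames=[1,7] (faults so far: 3)
  step 7: ref 2 -> FAULT, evict 7, frames=[1,2] (faults so far: 4)
  step 8: ref 6 -> FAULT, evict 2, frames=[1,6] (faults so far: 5)
  step 9: ref 1 -> HIT, frames=[1,6] (faults so far: 5)
  step 10: ref 2 -> FAULT, evict 1, frames=[2,6] (faults so far: 6)
  step 11: ref 5 -> FAULT, evict 6, frames=[2,5] (faults so far: 7)
  step 12: ref 2 -> HIT, frames=[2,5] (faults so far: 7)
  Optimal total faults: 7

Answer: 8 8 7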